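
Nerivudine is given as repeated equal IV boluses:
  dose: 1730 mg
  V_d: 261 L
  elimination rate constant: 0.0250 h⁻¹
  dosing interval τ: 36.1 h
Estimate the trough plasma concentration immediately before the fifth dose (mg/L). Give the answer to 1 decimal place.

C₀ per dose = Dose / Vd = 1730 / 261 = 6.628 mg/L
Fraction remaining after one interval: r = e^(−kτ) = e^(−0.02500 × 36.1) = 0.4056
Before dose 5, 4 doses have been given (aged 1τ, 2τ, 3τ, 4τ).
C_trough = C₀ × (r + r² + … + r^4) = C₀ × r(1−r^4)/(1−r)
        = 6.628 × 0.4056 × (1 − 0.02706) / (1 − 0.4056) = 4.400 mg/L

4.4 mg/L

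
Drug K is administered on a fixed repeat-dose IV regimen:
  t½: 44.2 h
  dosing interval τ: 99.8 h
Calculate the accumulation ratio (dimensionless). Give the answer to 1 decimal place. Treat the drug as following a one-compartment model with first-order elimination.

1.3

k = ln2 / t½ = 0.693147 / 44.2 = 0.01568 h⁻¹
e^(−kτ) = e^(−0.01568 × 99.8) = 0.2091
Accumulation ratio R = 1 / (1 − e^(−kτ)) = 1 / (1 − 0.2091) = 1.264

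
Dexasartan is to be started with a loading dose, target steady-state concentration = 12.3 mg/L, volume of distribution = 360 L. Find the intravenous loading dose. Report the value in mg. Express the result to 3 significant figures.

4430 mg

LD = Css × Vd = 12.3 × 360 = 4428 mg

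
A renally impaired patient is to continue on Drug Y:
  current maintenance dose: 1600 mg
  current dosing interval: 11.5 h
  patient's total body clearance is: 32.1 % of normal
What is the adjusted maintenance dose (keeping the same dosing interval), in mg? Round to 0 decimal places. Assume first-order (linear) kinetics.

514 mg

To keep the same average steady-state level, dosing rate must scale with clearance.
CL ratio = 32.1 / 100 = 0.3210
New dose (same interval) = 1600 × 0.3210 = 513.6 mg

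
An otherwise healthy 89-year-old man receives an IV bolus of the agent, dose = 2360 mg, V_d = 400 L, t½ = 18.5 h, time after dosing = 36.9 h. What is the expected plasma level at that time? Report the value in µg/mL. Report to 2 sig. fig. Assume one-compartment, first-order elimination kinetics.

1.5 µg/mL

C₀ = Dose / Vd = 2360 / 400 = 5.900 mg/L
k = ln2 / t½ = 0.693147 / 18.5 = 0.03747 h⁻¹
C = C₀ · e^(−k·t) = 5.900 × e^(−0.03747 × 36.9)
  = 5.900 × 0.2509 = 1.480 mg/L
(1.480 mg/L = 1.480 µg/mL)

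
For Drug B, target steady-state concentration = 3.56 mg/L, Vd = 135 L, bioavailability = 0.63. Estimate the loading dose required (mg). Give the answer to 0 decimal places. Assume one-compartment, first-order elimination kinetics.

763 mg

LD = Css × Vd / F = 3.56 × 135 / 0.63 = 762.9 mg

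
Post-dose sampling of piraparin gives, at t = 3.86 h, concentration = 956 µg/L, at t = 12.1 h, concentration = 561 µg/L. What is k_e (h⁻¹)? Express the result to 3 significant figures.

k = ln(C₁/C₂) / (t₂ − t₁) = ln(956/561) / (12.1 − 3.86)
  = 0.5330 / 8.240 = 0.06468 h⁻¹

0.0647 h⁻¹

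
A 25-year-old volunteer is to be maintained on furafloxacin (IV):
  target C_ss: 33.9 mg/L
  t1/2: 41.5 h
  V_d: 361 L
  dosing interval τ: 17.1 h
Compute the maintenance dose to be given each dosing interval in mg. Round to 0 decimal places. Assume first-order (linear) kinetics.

3495 mg

k = ln2 / t½ = 0.693147 / 41.5 = 0.01670 h⁻¹
CL = k × Vd = 0.01670 × 361 = 6.029 L/h
At steady state, Dose/τ = Css × CL.
Dose = Css × CL × τ = 33.9 × 6.029 × 17.1 = 3495 mg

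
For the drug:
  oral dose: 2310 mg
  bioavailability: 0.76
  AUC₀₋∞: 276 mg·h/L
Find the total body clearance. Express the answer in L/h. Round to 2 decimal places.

6.36 L/h

CL = F·Dose / AUC = 0.76 × 2310 / 276 = 6.361 L/h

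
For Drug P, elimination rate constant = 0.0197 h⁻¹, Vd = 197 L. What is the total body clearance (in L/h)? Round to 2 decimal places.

CL = k × Vd = 0.0197 × 197 = 3.881 L/h

3.88 L/h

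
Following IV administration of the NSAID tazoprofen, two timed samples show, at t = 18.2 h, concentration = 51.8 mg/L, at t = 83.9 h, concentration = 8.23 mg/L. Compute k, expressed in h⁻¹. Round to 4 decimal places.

0.0280 h⁻¹

k = ln(C₁/C₂) / (t₂ − t₁) = ln(51.8/8.23) / (83.9 − 18.2)
  = 1.840 / 65.70 = 0.02801 h⁻¹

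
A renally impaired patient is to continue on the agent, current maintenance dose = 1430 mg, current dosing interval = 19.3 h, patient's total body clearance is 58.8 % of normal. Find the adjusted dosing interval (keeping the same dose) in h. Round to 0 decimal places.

To keep the same average steady-state level, dosing rate must scale with clearance.
CL ratio = 58.8 / 100 = 0.5880
New interval (same dose) = 19.3 / 0.5880 = 32.82 h

33 h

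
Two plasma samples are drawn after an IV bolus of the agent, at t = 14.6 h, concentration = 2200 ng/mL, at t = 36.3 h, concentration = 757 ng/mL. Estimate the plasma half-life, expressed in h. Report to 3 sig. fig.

k = ln(C₁/C₂) / (t₂ − t₁) = ln(2200/757) / (36.3 − 14.6)
  = 1.067 / 21.70 = 0.04917 h⁻¹
t½ = ln2 / k = 0.693147 / 0.04917 = 14.10 h

14.1 h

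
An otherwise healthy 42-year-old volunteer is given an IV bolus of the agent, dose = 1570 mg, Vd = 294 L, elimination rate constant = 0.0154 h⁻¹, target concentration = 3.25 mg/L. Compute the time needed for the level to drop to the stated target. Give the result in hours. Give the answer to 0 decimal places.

C₀ = Dose / Vd = 1570 / 294 = 5.340 mg/L
t = ln(C₀ / C) / k = ln(5.340 / 3.25) / 0.01540
  = ln(1.643) / 0.01540 = 0.4965 / 0.01540 = 32.24 h

32 h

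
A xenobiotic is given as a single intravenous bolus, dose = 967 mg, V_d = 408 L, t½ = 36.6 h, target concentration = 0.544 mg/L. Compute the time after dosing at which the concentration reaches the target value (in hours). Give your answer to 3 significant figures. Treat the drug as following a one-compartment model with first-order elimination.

77.7 h

C₀ = Dose / Vd = 967.0 / 408 = 2.370 mg/L
k = ln2 / t½ = 0.693147 / 36.6 = 0.01894 h⁻¹
t = ln(C₀ / C) / k = ln(2.370 / 0.544) / 0.01894
  = ln(4.357) / 0.01894 = 1.472 / 0.01894 = 77.72 h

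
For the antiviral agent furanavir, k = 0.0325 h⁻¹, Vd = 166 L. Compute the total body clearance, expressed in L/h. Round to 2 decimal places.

5.40 L/h

CL = k × Vd = 0.0325 × 166 = 5.395 L/h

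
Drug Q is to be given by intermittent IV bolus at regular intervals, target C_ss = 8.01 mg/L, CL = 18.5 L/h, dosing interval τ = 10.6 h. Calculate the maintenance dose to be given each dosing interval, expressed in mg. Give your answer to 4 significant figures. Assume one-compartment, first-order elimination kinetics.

At steady state, Dose/τ = Css × CL.
Dose = Css × CL × τ = 8.01 × 18.50 × 10.6 = 1571 mg

1571 mg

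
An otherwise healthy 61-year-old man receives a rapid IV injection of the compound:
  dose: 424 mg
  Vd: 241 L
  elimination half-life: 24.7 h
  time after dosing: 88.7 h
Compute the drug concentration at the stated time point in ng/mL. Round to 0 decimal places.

C₀ = Dose / Vd = 424.0 / 241 = 1.759 mg/L
k = ln2 / t½ = 0.693147 / 24.7 = 0.02806 h⁻¹
C = C₀ · e^(−k·t) = 1.759 × e^(−0.02806 × 88.7)
  = 1.759 × 0.08300 = 0.1460 mg/L
Convert: 0.1460 mg/L × 1000 = 146.0 ng/mL

146 ng/mL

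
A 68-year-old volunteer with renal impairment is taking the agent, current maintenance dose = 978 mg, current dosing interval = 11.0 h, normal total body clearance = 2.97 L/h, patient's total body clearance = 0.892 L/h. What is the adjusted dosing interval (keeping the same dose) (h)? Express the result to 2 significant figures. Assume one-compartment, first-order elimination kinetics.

To keep the same average steady-state level, dosing rate must scale with clearance.
CL ratio = 0.892 / 2.97 = 0.3003
New interval (same dose) = 11.0 / 0.3003 = 36.63 h

37 h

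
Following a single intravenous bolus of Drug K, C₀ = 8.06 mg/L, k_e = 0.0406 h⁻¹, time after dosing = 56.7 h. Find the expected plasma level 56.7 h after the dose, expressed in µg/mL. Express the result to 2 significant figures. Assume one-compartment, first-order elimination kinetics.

C = C₀ · e^(−k·t) = 8.060 × e^(−0.04060 × 56.7)
  = 8.060 × 0.1001 = 0.8068 mg/L
(0.8068 mg/L = 0.8068 µg/mL)

0.81 µg/mL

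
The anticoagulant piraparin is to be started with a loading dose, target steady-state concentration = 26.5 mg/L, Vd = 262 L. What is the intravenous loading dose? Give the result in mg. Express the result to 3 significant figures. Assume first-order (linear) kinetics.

6940 mg

LD = Css × Vd = 26.5 × 262 = 6943 mg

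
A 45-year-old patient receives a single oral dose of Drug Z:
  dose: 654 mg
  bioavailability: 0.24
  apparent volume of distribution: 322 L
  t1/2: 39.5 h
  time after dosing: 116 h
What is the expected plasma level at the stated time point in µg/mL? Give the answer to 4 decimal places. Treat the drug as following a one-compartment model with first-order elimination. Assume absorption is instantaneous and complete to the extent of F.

0.0637 µg/mL

Amount reaching circulation = F × Dose = 0.24 × 654.0 = 157.0 mg
C₀ = F·Dose / Vd = 157.0 / 322 = 0.4876 mg/L
k = ln2 / t½ = 0.693147 / 39.5 = 0.01755 h⁻¹
C = C₀ · e^(−k·t) = 0.4876 × e^(−0.01755 × 116)
  = 0.4876 × 0.1306 = 0.06368 mg/L
(0.06368 mg/L = 0.06368 µg/mL)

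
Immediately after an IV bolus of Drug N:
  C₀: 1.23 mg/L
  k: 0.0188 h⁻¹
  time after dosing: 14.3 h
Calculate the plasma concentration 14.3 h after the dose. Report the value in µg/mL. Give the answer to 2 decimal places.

C = C₀ · e^(−k·t) = 1.230 × e^(−0.01880 × 14.3)
  = 1.230 × 0.7643 = 0.9401 mg/L
(0.9401 mg/L = 0.9401 µg/mL)

0.94 µg/mL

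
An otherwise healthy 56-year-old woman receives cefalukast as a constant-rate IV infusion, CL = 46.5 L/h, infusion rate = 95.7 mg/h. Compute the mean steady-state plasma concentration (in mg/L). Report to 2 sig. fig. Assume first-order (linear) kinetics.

At steady state Css = R₀ / CL = 95.7 / 46.50 = 2.058 mg/L

2.1 mg/L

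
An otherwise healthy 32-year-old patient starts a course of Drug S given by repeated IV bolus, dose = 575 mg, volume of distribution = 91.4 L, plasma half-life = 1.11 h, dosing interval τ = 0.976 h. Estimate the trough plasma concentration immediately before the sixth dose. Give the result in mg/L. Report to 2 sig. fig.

C₀ per dose = Dose / Vd = 575 / 91.4 = 6.291 mg/L
k = ln2 / t½ = 0.693147 / 1.11 = 0.6245 h⁻¹
Fraction remaining after one interval: r = e^(−kτ) = e^(−0.6245 × 0.976) = 0.5436
Before dose 6, 5 doses have been given (aged 1τ, 2τ, 3τ, 4τ, 5τ).
C_trough = C₀ × (r + r² + … + r^5) = C₀ × r(1−r^5)/(1−r)
        = 6.291 × 0.5436 × (1 − 0.04747) / (1 − 0.5436) = 7.137 mg/L

7.1 mg/L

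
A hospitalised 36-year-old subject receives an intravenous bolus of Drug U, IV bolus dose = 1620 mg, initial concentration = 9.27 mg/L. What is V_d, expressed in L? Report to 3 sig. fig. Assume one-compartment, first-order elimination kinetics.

175 L

Vd = Dose / C₀ = 1620 / 9.27 = 174.8 L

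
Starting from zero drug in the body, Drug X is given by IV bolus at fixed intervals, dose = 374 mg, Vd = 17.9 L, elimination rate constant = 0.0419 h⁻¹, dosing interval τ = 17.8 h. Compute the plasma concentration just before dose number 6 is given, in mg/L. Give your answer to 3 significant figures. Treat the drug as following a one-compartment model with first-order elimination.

C₀ per dose = Dose / Vd = 374 / 17.9 = 20.89 mg/L
Fraction remaining after one interval: r = e^(−kτ) = e^(−0.04190 × 17.8) = 0.4743
Before dose 6, 5 doses have been given (aged 1τ, 2τ, 3τ, 4τ, 5τ).
C_trough = C₀ × (r + r² + … + r^5) = C₀ × r(1−r^5)/(1−r)
        = 20.89 × 0.4743 × (1 − 0.02400) / (1 − 0.4743) = 18.40 mg/L

18.4 mg/L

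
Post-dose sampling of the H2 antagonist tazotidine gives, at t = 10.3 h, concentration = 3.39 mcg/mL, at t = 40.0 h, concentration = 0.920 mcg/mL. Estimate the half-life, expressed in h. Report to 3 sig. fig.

15.8 h

k = ln(C₁/C₂) / (t₂ − t₁) = ln(3.39/0.920) / (40.0 − 10.3)
  = 1.304 / 29.70 = 0.04391 h⁻¹
t½ = ln2 / k = 0.693147 / 0.04391 = 15.79 h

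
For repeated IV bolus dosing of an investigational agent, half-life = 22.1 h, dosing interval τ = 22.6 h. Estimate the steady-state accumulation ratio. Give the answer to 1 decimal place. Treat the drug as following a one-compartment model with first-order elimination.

k = ln2 / t½ = 0.693147 / 22.1 = 0.03136 h⁻¹
e^(−kτ) = e^(−0.03136 × 22.6) = 0.4923
Accumulation ratio R = 1 / (1 − e^(−kτ)) = 1 / (1 − 0.4923) = 1.970

2.0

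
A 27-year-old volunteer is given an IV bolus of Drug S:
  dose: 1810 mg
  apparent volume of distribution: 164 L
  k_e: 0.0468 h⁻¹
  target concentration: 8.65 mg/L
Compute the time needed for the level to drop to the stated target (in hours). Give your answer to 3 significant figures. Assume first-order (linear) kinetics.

5.21 h

C₀ = Dose / Vd = 1810 / 164 = 11.04 mg/L
t = ln(C₀ / C) / k = ln(11.04 / 8.65) / 0.04680
  = ln(1.276) / 0.04680 = 0.2437 / 0.04680 = 5.207 h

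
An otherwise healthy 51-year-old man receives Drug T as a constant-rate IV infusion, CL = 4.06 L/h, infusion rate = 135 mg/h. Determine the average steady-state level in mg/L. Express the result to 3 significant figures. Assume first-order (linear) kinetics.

At steady state Css = R₀ / CL = 135 / 4.060 = 33.25 mg/L

33.3 mg/L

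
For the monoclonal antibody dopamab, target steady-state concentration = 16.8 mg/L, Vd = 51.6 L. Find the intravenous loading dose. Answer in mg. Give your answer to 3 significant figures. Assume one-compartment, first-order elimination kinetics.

867 mg

LD = Css × Vd = 16.8 × 51.6 = 866.9 mg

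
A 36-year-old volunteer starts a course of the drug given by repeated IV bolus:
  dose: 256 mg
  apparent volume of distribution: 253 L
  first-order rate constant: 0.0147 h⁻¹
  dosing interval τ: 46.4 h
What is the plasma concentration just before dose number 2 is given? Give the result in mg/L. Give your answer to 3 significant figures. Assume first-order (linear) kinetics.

0.512 mg/L

C₀ per dose = Dose / Vd = 256 / 253 = 1.012 mg/L
Fraction remaining after one interval: r = e^(−kτ) = e^(−0.01470 × 46.4) = 0.5056
Before dose 2, 1 dose has been given (aged 1τ).
C_trough = C₀ × r = 1.012 × 0.5056 = 0.5117 mg/L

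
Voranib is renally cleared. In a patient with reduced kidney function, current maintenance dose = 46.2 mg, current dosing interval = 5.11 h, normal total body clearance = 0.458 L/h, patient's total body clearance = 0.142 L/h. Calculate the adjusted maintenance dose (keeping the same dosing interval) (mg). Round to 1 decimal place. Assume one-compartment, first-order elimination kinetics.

To keep the same average steady-state level, dosing rate must scale with clearance.
CL ratio = 0.142 / 0.458 = 0.3100
New dose (same interval) = 46.2 × 0.3100 = 14.32 mg

14.3 mg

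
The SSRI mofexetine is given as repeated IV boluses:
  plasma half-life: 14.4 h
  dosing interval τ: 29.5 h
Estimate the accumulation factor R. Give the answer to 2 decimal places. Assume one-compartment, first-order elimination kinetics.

1.32

k = ln2 / t½ = 0.693147 / 14.4 = 0.04814 h⁻¹
e^(−kτ) = e^(−0.04814 × 29.5) = 0.2417
Accumulation ratio R = 1 / (1 − e^(−kτ)) = 1 / (1 − 0.2417) = 1.319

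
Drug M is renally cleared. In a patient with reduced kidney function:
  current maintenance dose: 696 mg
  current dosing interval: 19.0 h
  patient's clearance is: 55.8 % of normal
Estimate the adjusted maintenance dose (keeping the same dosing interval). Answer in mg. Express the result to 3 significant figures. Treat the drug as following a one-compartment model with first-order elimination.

To keep the same average steady-state level, dosing rate must scale with clearance.
CL ratio = 55.8 / 100 = 0.5580
New dose (same interval) = 696 × 0.5580 = 388.4 mg

388 mg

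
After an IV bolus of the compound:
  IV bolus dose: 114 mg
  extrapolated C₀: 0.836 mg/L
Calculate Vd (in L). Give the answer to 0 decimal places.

136 L

Vd = Dose / C₀ = 114.0 / 0.836 = 136.4 L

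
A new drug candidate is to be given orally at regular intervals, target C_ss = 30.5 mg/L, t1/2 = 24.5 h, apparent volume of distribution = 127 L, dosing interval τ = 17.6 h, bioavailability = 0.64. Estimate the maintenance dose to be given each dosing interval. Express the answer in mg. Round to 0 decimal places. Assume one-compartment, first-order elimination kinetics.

3014 mg

k = ln2 / t½ = 0.693147 / 24.5 = 0.02829 h⁻¹
CL = k × Vd = 0.02829 × 127 = 3.593 L/h
At steady state, F × (Dose/τ) = Css × CL.
Dose = Css × CL × τ / F = 30.5 × 3.593 × 17.6 / 0.64 = 3014 mg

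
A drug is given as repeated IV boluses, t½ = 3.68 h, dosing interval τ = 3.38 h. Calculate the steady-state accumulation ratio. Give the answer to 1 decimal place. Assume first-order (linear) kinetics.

2.1

k = ln2 / t½ = 0.693147 / 3.68 = 0.1884 h⁻¹
e^(−kτ) = e^(−0.1884 × 3.38) = 0.5290
Accumulation ratio R = 1 / (1 − e^(−kτ)) = 1 / (1 − 0.5290) = 2.123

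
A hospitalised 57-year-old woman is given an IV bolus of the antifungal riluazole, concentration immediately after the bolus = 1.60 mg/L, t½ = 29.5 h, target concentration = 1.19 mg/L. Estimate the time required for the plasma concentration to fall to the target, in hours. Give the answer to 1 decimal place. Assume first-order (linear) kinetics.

12.6 h

k = ln2 / t½ = 0.693147 / 29.5 = 0.02350 h⁻¹
t = ln(C₀ / C) / k = ln(1.600 / 1.19) / 0.02350
  = ln(1.345) / 0.02350 = 0.2964 / 0.02350 = 12.61 h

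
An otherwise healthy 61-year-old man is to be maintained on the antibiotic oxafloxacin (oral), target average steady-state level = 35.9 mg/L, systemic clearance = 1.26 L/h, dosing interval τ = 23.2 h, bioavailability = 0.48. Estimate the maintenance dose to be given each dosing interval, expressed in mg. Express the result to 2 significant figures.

At steady state, F × (Dose/τ) = Css × CL.
Dose = Css × CL × τ / F = 35.9 × 1.260 × 23.2 / 0.48 = 2186 mg

2200 mg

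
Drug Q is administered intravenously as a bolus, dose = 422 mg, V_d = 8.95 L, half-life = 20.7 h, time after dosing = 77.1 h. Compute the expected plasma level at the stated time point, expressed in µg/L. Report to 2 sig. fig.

3600 µg/L

C₀ = Dose / Vd = 422.0 / 8.95 = 47.15 mg/L
k = ln2 / t½ = 0.693147 / 20.7 = 0.03349 h⁻¹
C = C₀ · e^(−k·t) = 47.15 × e^(−0.03349 × 77.1)
  = 47.15 × 0.07562 = 3.565 mg/L
Convert: 3.565 mg/L × 1000 = 3565 µg/L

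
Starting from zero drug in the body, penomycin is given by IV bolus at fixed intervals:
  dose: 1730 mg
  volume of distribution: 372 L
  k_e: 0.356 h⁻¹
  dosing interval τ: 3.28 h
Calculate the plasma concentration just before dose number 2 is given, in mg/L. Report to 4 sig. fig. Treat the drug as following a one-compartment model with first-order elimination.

C₀ per dose = Dose / Vd = 1730 / 372 = 4.651 mg/L
Fraction remaining after one interval: r = e^(−kτ) = e^(−0.3560 × 3.28) = 0.3111
Before dose 2, 1 dose has been given (aged 1τ).
C_trough = C₀ × r = 4.651 × 0.3111 = 1.447 mg/L

1.447 mg/L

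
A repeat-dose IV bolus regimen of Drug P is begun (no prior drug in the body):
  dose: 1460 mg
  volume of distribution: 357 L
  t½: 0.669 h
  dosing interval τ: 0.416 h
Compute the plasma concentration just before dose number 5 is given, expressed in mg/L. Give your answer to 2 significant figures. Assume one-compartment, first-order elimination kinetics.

6.2 mg/L

C₀ per dose = Dose / Vd = 1460 / 357 = 4.090 mg/L
k = ln2 / t½ = 0.693147 / 0.669 = 1.036 h⁻¹
Fraction remaining after one interval: r = e^(−kτ) = e^(−1.036 × 0.416) = 0.6499
Before dose 5, 4 doses have been given (aged 1τ, 2τ, 3τ, 4τ).
C_trough = C₀ × (r + r² + … + r^4) = C₀ × r(1−r^4)/(1−r)
        = 4.090 × 0.6499 × (1 − 0.1784) / (1 − 0.6499) = 6.238 mg/L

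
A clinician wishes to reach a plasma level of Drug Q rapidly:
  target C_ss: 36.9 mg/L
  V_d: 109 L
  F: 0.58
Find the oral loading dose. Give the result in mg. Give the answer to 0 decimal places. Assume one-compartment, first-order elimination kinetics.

6935 mg

LD = Css × Vd / F = 36.9 × 109 / 0.58 = 6935 mg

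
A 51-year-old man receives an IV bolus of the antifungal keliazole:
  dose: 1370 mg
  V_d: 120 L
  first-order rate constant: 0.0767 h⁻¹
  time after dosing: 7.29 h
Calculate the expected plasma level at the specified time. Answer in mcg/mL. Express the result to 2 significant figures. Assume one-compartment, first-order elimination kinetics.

C₀ = Dose / Vd = 1370 / 120 = 11.42 mg/L
C = C₀ · e^(−k·t) = 11.42 × e^(−0.07670 × 7.29)
  = 11.42 × 0.5717 = 6.529 mg/L
(6.529 mg/L = 6.529 mcg/mL)

6.5 mcg/mL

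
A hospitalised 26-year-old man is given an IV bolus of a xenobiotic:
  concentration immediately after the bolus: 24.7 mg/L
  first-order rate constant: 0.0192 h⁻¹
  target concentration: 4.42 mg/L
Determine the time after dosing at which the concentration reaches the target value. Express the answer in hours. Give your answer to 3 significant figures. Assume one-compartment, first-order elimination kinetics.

t = ln(C₀ / C) / k = ln(24.70 / 4.42) / 0.01920
  = ln(5.588) / 0.01920 = 1.721 / 0.01920 = 89.64 h

89.6 h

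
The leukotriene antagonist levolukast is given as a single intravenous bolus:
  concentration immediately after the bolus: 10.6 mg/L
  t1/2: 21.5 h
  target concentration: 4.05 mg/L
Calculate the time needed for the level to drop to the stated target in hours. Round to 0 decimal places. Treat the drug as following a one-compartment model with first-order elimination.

30 h

k = ln2 / t½ = 0.693147 / 21.5 = 0.03224 h⁻¹
t = ln(C₀ / C) / k = ln(10.60 / 4.05) / 0.03224
  = ln(2.617) / 0.03224 = 0.9620 / 0.03224 = 29.84 h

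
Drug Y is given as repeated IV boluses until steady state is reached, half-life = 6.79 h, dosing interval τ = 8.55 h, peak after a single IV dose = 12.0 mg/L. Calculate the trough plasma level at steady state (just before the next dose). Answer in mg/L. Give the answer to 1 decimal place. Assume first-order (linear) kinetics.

k = ln2 / t½ = 0.693147 / 6.79 = 0.1021 h⁻¹
e^(−kτ) = e^(−0.1021 × 8.55) = 0.4177
Accumulation ratio R = 1 / (1 − e^(−kτ)) = 1 / (1 − 0.4177) = 1.717
Steady-state trough = C₀ × R × e^(−kτ) = 12.0 × 1.717 × 0.4177 = 8.606 mg/L

8.6 mg/L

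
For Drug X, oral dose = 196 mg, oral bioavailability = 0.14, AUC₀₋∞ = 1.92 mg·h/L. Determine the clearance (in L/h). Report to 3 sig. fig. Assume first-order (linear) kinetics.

CL = F·Dose / AUC = 0.14 × 196 / 1.92 = 14.29 L/h

14.3 L/h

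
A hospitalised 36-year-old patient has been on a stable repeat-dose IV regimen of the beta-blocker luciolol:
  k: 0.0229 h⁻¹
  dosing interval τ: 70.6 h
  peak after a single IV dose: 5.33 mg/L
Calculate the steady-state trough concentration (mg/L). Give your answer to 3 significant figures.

1.32 mg/L

e^(−kτ) = e^(−0.02290 × 70.6) = 0.1985
Accumulation ratio R = 1 / (1 − e^(−kτ)) = 1 / (1 − 0.1985) = 1.248
Steady-state trough = C₀ × R × e^(−kτ) = 5.33 × 1.248 × 0.1985 = 1.320 mg/L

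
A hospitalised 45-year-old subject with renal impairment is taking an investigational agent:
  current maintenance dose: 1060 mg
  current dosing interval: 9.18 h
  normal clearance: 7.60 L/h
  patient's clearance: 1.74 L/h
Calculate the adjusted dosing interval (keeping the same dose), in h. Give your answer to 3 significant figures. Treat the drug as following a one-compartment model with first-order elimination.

40.1 h

To keep the same average steady-state level, dosing rate must scale with clearance.
CL ratio = 1.74 / 7.60 = 0.2289
New interval (same dose) = 9.18 / 0.2289 = 40.10 h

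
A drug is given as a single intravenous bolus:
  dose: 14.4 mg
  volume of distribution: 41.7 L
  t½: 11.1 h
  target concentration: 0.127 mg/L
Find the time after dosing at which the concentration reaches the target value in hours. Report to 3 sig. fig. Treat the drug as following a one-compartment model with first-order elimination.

16.0 h

C₀ = Dose / Vd = 14.40 / 41.7 = 0.3453 mg/L
k = ln2 / t½ = 0.693147 / 11.1 = 0.06245 h⁻¹
t = ln(C₀ / C) / k = ln(0.3453 / 0.127) / 0.06245
  = ln(2.719) / 0.06245 = 1.000 / 0.06245 = 16.01 h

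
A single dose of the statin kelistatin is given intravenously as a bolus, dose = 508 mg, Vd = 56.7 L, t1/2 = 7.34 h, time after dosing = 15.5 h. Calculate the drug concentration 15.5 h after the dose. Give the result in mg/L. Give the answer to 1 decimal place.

C₀ = Dose / Vd = 508.0 / 56.7 = 8.959 mg/L
k = ln2 / t½ = 0.693147 / 7.34 = 0.09443 h⁻¹
C = C₀ · e^(−k·t) = 8.959 × e^(−0.09443 × 15.5)
  = 8.959 × 0.2314 = 2.073 mg/L

2.1 mg/L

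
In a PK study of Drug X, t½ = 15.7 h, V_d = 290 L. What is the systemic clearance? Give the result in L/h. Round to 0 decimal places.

k = ln2 / t½ = 0.693147 / 15.7 = 0.04415 h⁻¹
CL = k × Vd = 0.04415 × 290 = 12.80 L/h

13 L/h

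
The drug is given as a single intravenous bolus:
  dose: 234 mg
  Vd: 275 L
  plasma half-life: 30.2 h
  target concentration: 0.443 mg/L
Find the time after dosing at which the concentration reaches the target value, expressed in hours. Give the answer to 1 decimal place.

C₀ = Dose / Vd = 234.0 / 275 = 0.8509 mg/L
k = ln2 / t½ = 0.693147 / 30.2 = 0.02295 h⁻¹
t = ln(C₀ / C) / k = ln(0.8509 / 0.443) / 0.02295
  = ln(1.921) / 0.02295 = 0.6528 / 0.02295 = 28.44 h

28.4 h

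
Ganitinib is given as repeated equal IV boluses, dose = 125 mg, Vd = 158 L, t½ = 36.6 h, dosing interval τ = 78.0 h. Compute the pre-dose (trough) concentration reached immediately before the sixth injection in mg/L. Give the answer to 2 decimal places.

C₀ per dose = Dose / Vd = 125 / 158 = 0.7911 mg/L
k = ln2 / t½ = 0.693147 / 36.6 = 0.01894 h⁻¹
Fraction remaining after one interval: r = e^(−kτ) = e^(−0.01894 × 78.0) = 0.2282
Before dose 6, 5 doses have been given (aged 1τ, 2τ, 3τ, 4τ, 5τ).
C_trough = C₀ × (r + r² + … + r^5) = C₀ × r(1−r^5)/(1−r)
        = 0.7911 × 0.2282 × (1 − 0.0006188) / (1 − 0.2282) = 0.2338 mg/L

0.23 mg/L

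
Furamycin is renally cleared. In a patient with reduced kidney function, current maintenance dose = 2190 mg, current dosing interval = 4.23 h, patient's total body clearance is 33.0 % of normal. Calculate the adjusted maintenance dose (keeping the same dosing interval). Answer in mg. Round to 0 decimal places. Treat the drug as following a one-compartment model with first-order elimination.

723 mg

To keep the same average steady-state level, dosing rate must scale with clearance.
CL ratio = 33.0 / 100 = 0.3300
New dose (same interval) = 2190 × 0.3300 = 722.7 mg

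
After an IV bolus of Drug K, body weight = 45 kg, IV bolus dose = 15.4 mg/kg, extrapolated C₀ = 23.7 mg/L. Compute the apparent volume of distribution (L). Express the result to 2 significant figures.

29 L

Dose = 15.4 × 45 = 693.0 mg
Vd = Dose / C₀ = 693.0 / 23.7 = 29.24 L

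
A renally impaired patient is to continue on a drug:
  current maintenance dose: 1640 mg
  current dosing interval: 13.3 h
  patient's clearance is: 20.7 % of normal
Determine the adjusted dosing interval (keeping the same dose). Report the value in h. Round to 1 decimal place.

64.3 h

To keep the same average steady-state level, dosing rate must scale with clearance.
CL ratio = 20.7 / 100 = 0.2070
New interval (same dose) = 13.3 / 0.2070 = 64.25 h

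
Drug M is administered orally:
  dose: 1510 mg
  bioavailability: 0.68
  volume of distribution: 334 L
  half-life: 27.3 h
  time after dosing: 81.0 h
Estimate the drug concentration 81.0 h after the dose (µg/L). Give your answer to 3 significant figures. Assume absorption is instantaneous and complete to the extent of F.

393 µg/L

Amount reaching circulation = F × Dose = 0.68 × 1510 = 1027 mg
C₀ = F·Dose / Vd = 1027 / 334 = 3.075 mg/L
k = ln2 / t½ = 0.693147 / 27.3 = 0.02539 h⁻¹
C = C₀ · e^(−k·t) = 3.075 × e^(−0.02539 × 81.0)
  = 3.075 × 0.1279 = 0.3933 mg/L
Convert: 0.3933 mg/L × 1000 = 393.3 µg/L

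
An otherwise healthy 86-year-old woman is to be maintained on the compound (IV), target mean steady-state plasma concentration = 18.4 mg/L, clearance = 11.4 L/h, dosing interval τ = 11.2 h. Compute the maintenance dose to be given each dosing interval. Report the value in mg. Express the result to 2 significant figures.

At steady state, Dose/τ = Css × CL.
Dose = Css × CL × τ = 18.4 × 11.40 × 11.2 = 2349 mg

2300 mg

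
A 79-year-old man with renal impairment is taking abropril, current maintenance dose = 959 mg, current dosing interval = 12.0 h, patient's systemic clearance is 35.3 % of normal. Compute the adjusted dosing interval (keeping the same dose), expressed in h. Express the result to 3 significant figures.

To keep the same average steady-state level, dosing rate must scale with clearance.
CL ratio = 35.3 / 100 = 0.3530
New interval (same dose) = 12.0 / 0.3530 = 33.99 h

34.0 h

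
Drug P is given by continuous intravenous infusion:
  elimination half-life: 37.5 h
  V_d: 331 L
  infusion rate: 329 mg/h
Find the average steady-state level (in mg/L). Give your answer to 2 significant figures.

k = ln2 / t½ = 0.693147 / 37.5 = 0.01848 h⁻¹
CL = k × Vd = 0.01848 × 331 = 6.117 L/h
At steady state Css = R₀ / CL = 329 / 6.117 = 53.78 mg/L

54 mg/L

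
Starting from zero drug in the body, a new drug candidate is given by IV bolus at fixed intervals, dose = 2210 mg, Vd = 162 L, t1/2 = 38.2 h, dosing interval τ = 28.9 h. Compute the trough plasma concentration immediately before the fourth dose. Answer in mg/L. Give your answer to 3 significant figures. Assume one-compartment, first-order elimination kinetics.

15.7 mg/L

C₀ per dose = Dose / Vd = 2210 / 162 = 13.64 mg/L
k = ln2 / t½ = 0.693147 / 38.2 = 0.01815 h⁻¹
Fraction remaining after one interval: r = e^(−kτ) = e^(−0.01815 × 28.9) = 0.5918
Before dose 4, 3 doses have been given (aged 1τ, 2τ, 3τ).
C_trough = C₀ × (r + r² + … + r^3) = C₀ × r(1−r^3)/(1−r)
        = 13.64 × 0.5918 × (1 − 0.2073) / (1 − 0.5918) = 15.68 mg/L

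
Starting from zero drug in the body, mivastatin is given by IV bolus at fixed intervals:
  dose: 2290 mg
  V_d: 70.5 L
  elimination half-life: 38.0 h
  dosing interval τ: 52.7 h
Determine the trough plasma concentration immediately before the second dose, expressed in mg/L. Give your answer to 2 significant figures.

12 mg/L

C₀ per dose = Dose / Vd = 2290 / 70.5 = 32.48 mg/L
k = ln2 / t½ = 0.693147 / 38.0 = 0.01824 h⁻¹
Fraction remaining after one interval: r = e^(−kτ) = e^(−0.01824 × 52.7) = 0.3824
Before dose 2, 1 dose has been given (aged 1τ).
C_trough = C₀ × r = 32.48 × 0.3824 = 12.42 mg/L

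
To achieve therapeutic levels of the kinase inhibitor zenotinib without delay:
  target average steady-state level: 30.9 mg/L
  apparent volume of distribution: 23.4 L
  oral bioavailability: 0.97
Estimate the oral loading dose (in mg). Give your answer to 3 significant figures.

745 mg

LD = Css × Vd / F = 30.9 × 23.4 / 0.97 = 745.4 mg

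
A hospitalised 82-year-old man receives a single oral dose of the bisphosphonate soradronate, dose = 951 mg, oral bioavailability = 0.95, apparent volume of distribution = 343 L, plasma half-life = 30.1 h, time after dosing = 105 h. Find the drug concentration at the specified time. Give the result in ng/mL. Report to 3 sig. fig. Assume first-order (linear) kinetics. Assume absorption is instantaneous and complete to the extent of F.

235 ng/mL

Amount reaching circulation = F × Dose = 0.95 × 951.0 = 903.5 mg
C₀ = F·Dose / Vd = 903.5 / 343 = 2.634 mg/L
k = ln2 / t½ = 0.693147 / 30.1 = 0.02303 h⁻¹
C = C₀ · e^(−k·t) = 2.634 × e^(−0.02303 × 105)
  = 2.634 × 0.08909 = 0.2347 mg/L
Convert: 0.2347 mg/L × 1000 = 234.7 ng/mL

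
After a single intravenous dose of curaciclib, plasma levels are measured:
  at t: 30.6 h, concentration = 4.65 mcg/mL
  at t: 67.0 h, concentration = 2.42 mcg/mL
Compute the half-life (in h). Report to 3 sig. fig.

k = ln(C₁/C₂) / (t₂ − t₁) = ln(4.65/2.42) / (67.0 − 30.6)
  = 0.6531 / 36.40 = 0.01794 h⁻¹
t½ = ln2 / k = 0.693147 / 0.01794 = 38.64 h

38.6 h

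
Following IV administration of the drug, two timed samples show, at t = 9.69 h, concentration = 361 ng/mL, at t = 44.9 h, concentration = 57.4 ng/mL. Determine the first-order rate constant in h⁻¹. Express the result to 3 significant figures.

0.0522 h⁻¹

k = ln(C₁/C₂) / (t₂ − t₁) = ln(361/57.4) / (44.9 − 9.69)
  = 1.839 / 35.21 = 0.05223 h⁻¹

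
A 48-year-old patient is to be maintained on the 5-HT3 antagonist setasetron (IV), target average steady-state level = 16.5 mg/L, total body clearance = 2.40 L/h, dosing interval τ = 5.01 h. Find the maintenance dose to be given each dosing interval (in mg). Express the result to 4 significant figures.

198.4 mg

At steady state, Dose/τ = Css × CL.
Dose = Css × CL × τ = 16.5 × 2.400 × 5.01 = 198.4 mg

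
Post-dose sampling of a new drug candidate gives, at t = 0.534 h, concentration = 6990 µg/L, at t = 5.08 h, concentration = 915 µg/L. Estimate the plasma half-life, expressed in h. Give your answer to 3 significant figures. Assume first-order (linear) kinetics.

1.55 h

k = ln(C₁/C₂) / (t₂ − t₁) = ln(6990/915) / (5.08 − 0.534)
  = 2.033 / 4.546 = 0.4472 h⁻¹
t½ = ln2 / k = 0.693147 / 0.4472 = 1.550 h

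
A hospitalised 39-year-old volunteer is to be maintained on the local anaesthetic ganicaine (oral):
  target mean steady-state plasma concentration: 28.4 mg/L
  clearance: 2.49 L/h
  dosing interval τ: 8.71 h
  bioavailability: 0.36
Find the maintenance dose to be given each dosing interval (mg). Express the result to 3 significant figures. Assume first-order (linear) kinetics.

At steady state, F × (Dose/τ) = Css × CL.
Dose = Css × CL × τ / F = 28.4 × 2.490 × 8.71 / 0.36 = 1711 mg

1710 mg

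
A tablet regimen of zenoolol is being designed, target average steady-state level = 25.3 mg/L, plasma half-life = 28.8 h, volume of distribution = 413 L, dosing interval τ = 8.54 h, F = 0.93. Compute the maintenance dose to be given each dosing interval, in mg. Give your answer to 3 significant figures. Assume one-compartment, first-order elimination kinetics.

2310 mg

k = ln2 / t½ = 0.693147 / 28.8 = 0.02407 h⁻¹
CL = k × Vd = 0.02407 × 413 = 9.941 L/h
At steady state, F × (Dose/τ) = Css × CL.
Dose = Css × CL × τ / F = 25.3 × 9.941 × 8.54 / 0.93 = 2310 mg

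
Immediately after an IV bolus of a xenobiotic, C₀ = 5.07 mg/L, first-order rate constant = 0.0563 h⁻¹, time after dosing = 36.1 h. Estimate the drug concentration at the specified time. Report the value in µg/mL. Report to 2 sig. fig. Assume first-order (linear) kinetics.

0.66 µg/mL

C = C₀ · e^(−k·t) = 5.070 × e^(−0.05630 × 36.1)
  = 5.070 × 0.1310 = 0.6642 mg/L
(0.6642 mg/L = 0.6642 µg/mL)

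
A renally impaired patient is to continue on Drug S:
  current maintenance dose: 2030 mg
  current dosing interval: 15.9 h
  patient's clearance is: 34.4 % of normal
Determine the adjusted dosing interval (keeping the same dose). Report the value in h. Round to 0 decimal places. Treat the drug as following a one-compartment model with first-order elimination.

To keep the same average steady-state level, dosing rate must scale with clearance.
CL ratio = 34.4 / 100 = 0.3440
New interval (same dose) = 15.9 / 0.3440 = 46.22 h

46 h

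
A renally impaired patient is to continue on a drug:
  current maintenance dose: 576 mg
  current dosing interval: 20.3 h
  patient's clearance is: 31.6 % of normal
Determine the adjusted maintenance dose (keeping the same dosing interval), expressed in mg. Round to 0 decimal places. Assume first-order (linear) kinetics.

To keep the same average steady-state level, dosing rate must scale with clearance.
CL ratio = 31.6 / 100 = 0.3160
New dose (same interval) = 576 × 0.3160 = 182.0 mg

182 mg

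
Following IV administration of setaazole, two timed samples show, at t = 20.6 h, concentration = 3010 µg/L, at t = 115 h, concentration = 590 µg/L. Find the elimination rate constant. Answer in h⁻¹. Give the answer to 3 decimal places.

0.017 h⁻¹

k = ln(C₁/C₂) / (t₂ − t₁) = ln(3010/590) / (115 − 20.6)
  = 1.630 / 94.40 = 0.01727 h⁻¹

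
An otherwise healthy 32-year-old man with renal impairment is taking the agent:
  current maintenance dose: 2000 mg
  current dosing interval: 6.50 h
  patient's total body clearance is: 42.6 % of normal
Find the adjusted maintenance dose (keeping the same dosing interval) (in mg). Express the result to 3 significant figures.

852 mg

To keep the same average steady-state level, dosing rate must scale with clearance.
CL ratio = 42.6 / 100 = 0.4260
New dose (same interval) = 2000 × 0.4260 = 852.0 mg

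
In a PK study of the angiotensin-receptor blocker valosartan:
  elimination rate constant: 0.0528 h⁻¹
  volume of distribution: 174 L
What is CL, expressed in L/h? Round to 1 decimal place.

9.2 L/h

CL = k × Vd = 0.0528 × 174 = 9.187 L/h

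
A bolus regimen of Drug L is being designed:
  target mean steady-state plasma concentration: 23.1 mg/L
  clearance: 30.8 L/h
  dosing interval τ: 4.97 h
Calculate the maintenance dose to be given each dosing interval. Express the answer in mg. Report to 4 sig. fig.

3536 mg

At steady state, Dose/τ = Css × CL.
Dose = Css × CL × τ = 23.1 × 30.80 × 4.97 = 3536 mg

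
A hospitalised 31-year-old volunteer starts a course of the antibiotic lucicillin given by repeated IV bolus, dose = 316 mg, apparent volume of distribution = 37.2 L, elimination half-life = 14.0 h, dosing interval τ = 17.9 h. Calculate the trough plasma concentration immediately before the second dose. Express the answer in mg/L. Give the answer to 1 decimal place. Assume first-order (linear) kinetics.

3.5 mg/L

C₀ per dose = Dose / Vd = 316 / 37.2 = 8.495 mg/L
k = ln2 / t½ = 0.693147 / 14.0 = 0.04951 h⁻¹
Fraction remaining after one interval: r = e^(−kτ) = e^(−0.04951 × 17.9) = 0.4122
Before dose 2, 1 dose has been given (aged 1τ).
C_trough = C₀ × r = 8.495 × 0.4122 = 3.502 mg/L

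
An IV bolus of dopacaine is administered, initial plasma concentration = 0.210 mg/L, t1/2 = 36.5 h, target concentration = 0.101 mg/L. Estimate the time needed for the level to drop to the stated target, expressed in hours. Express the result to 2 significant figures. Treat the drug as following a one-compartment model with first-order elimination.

39 h

k = ln2 / t½ = 0.693147 / 36.5 = 0.01899 h⁻¹
t = ln(C₀ / C) / k = ln(0.2100 / 0.101) / 0.01899
  = ln(2.079) / 0.01899 = 0.7319 / 0.01899 = 38.54 h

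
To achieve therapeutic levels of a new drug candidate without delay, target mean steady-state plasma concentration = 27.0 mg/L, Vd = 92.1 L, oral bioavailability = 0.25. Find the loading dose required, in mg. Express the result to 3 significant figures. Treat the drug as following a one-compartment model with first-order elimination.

LD = Css × Vd / F = 27.0 × 92.1 / 0.25 = 9947 mg

9950 mg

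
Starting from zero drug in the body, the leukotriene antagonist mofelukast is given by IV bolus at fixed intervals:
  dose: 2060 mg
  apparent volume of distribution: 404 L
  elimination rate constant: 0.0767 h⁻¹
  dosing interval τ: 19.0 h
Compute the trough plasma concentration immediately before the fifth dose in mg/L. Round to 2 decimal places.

1.54 mg/L

C₀ per dose = Dose / Vd = 2060 / 404 = 5.099 mg/L
Fraction remaining after one interval: r = e^(−kτ) = e^(−0.07670 × 19.0) = 0.2329
Before dose 5, 4 doses have been given (aged 1τ, 2τ, 3τ, 4τ).
C_trough = C₀ × (r + r² + … + r^4) = C₀ × r(1−r^4)/(1−r)
        = 5.099 × 0.2329 × (1 − 0.002942) / (1 − 0.2329) = 1.544 mg/L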